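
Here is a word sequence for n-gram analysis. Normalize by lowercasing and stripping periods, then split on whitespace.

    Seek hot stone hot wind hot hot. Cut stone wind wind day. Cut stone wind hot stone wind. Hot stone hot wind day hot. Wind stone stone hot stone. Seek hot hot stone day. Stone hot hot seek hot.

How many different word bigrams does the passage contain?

39 tokens → 38 bigram windows in total.
Repeated bigrams (each contributes count−1 duplicates):
  hot stone: 5
  stone hot: 4
  hot hot: 3
  hot wind: 3
  seek hot: 3
  stone wind: 3
  wind hot: 3
  cut stone: 2
  … (1 more repeated)
19 duplicate windows → 38 − 19 = 19 distinct.

19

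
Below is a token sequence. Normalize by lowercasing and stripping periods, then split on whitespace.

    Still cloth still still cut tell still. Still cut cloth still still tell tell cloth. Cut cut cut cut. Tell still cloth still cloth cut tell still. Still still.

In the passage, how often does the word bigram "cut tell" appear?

Scanning the 28 overlapping bigram windows for "cut tell":
  position 5–6: cut tell
  position 19–20: cut tell
  position 25–26: cut tell

3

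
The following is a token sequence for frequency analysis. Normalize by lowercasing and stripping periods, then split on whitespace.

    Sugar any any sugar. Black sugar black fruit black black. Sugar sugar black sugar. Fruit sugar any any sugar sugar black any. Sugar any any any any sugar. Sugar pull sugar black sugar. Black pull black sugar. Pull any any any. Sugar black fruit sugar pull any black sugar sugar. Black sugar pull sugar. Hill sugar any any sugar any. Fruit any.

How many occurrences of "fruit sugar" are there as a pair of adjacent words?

2

Scanning the 61 overlapping bigram windows for "fruit sugar":
  position 15–16: fruit sugar
  position 44–45: fruit sugar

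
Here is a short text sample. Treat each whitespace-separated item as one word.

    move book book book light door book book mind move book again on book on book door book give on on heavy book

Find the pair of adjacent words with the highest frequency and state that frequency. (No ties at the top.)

Bigram frequencies (highest first):
  book book: 3
  move book: 2
  door book: 2
  on book: 2
  book light: 1
  light door: 1
  … (11 more, each ≤ 1)

"book book", 3 times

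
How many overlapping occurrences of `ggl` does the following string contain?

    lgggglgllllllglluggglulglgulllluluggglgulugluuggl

4

Sliding a length-3 window over the 49 characters (47 positions):
  position 4–6: ggl
  position 19–21: ggl
  position 36–38: ggl
  position 47–49: ggl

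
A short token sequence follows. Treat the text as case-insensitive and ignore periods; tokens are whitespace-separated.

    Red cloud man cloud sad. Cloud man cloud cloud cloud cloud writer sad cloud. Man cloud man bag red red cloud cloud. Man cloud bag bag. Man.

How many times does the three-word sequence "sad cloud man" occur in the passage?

2

Scanning the 25 overlapping trigram windows for "sad cloud man":
  position 5–7: sad cloud man
  position 13–15: sad cloud man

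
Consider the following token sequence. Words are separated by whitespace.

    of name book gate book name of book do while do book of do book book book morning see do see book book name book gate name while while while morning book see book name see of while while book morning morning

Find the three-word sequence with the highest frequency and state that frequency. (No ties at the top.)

"name book gate", 2 times

Trigram frequencies (highest first):
  name book gate: 2
  of name book: 1
  book gate book: 1
  gate book name: 1
  book name of: 1
  name of book: 1
  … (33 more, each ≤ 1)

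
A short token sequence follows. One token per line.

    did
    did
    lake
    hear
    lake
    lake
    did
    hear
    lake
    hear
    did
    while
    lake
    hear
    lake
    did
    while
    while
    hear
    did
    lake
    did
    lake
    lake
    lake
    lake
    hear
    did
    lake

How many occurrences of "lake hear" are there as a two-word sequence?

4

Scanning the 28 overlapping bigram windows for "lake hear":
  position 3–4: lake hear
  position 9–10: lake hear
  position 13–14: lake hear
  position 26–27: lake hear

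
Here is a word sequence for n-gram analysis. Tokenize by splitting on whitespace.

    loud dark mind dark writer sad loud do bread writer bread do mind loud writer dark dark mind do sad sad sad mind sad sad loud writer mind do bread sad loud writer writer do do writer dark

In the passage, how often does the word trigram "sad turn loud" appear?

0

Scanning the 36 overlapping trigram windows for "sad turn loud":
  (none found)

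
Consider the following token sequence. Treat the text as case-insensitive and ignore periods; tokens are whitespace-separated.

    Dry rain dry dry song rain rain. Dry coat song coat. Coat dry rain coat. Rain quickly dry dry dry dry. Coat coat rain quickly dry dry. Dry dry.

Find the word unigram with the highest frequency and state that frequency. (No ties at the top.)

Unigram frequencies (highest first):
  dry: 13
  rain: 6
  coat: 6
  song: 2
  quickly: 2

"dry", 13 times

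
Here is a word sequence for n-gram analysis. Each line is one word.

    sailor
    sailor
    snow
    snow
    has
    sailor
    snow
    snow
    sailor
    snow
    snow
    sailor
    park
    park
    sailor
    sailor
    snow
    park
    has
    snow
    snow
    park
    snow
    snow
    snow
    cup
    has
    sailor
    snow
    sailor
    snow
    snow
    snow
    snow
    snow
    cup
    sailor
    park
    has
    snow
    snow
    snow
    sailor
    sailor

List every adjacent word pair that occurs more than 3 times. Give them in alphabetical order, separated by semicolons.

sailor snow; snow sailor; snow snow

Bigram counts meeting the condition (more than 3 times):
  sailor snow: 6
  snow sailor: 4
  snow snow: 12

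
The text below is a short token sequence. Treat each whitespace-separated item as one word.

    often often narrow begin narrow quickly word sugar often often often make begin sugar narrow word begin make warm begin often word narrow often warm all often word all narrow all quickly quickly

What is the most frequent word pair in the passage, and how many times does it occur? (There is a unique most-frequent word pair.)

"often often", 3 times

Bigram frequencies (highest first):
  often often: 3
  often word: 2
  often narrow: 1
  narrow begin: 1
  begin narrow: 1
  narrow quickly: 1
  … (23 more, each ≤ 1)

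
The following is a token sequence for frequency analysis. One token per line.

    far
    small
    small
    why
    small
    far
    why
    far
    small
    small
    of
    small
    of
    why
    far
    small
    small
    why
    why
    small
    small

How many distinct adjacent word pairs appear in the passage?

21 tokens → 20 bigram windows in total.
Repeated bigrams (each contributes count−1 duplicates):
  small small: 4
  far small: 3
  small of: 2
  small why: 2
  why far: 2
  why small: 2
9 duplicate windows → 20 − 9 = 11 distinct.

11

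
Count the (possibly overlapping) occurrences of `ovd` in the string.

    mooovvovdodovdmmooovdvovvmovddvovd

5

Sliding a length-3 window over the 34 characters (32 positions):
  position 7–9: ovd
  position 12–14: ovd
  position 19–21: ovd
  position 27–29: ovd
  position 32–34: ovd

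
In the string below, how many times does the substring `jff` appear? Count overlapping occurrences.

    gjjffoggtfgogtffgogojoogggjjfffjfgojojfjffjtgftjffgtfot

4

Sliding a length-3 window over the 55 characters (53 positions):
  position 3–5: jff
  position 28–30: jff
  position 40–42: jff
  position 48–50: jff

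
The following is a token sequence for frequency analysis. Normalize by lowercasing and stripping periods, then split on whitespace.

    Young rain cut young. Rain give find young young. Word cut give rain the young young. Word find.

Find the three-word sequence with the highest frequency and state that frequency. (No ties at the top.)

Trigram frequencies (highest first):
  young young word: 2
  young rain cut: 1
  rain cut young: 1
  cut young rain: 1
  young rain give: 1
  rain give find: 1
  … (9 more, each ≤ 1)

"young young word", 2 times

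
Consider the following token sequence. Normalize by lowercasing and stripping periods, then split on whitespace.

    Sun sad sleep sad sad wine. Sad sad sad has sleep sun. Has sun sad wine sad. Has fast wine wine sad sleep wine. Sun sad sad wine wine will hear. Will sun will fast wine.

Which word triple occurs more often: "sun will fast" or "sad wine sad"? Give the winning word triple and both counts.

"sun will fast": 1 occurrence
"sad wine sad": 2 occurrences

"sad wine sad" (2 vs 1)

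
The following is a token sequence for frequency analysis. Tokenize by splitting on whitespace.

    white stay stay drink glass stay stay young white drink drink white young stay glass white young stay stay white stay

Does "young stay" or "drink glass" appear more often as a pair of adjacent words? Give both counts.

"young stay": 2 occurrences
"drink glass": 1 occurrence

"young stay" (2 vs 1)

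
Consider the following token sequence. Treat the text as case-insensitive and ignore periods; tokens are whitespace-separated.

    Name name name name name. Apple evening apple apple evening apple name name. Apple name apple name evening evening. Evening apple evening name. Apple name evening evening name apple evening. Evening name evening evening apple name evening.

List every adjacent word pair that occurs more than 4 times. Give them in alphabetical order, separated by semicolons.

Bigram counts meeting the condition (more than 4 times):
  apple name: 5
  evening evening: 5
  name apple: 5
  name name: 5

apple name; evening evening; name apple; name name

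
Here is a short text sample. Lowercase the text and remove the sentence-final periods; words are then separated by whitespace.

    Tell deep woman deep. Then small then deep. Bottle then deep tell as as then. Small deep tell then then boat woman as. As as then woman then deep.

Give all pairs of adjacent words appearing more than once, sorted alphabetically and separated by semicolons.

as as; as then; deep tell; then deep; then small

Bigram counts meeting the condition (more than once):
  as as: 3
  as then: 2
  deep tell: 2
  then deep: 3
  then small: 2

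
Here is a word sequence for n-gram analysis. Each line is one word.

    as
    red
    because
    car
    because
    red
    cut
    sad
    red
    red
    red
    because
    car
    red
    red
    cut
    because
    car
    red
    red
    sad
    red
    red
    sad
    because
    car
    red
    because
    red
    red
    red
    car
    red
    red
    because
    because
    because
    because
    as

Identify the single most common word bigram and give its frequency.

"red red", 8 times

Bigram frequencies (highest first):
  red red: 8
  red because: 4
  because car: 4
  car red: 4
  because because: 3
  because red: 2
  … (10 more, each ≤ 2)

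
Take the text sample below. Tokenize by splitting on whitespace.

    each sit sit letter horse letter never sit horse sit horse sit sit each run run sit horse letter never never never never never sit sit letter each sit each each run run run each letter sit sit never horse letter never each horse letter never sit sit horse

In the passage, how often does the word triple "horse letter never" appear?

4

Scanning the 47 overlapping trigram windows for "horse letter never":
  position 5–7: horse letter never
  position 18–20: horse letter never
  position 40–42: horse letter never
  position 44–46: horse letter never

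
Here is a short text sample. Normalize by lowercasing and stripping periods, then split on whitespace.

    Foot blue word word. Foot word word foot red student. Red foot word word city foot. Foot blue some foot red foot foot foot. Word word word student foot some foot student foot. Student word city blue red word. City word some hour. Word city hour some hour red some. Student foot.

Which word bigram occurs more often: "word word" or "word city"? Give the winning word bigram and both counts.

"word word": 5 occurrences
"word city": 4 occurrences

"word word" (5 vs 4)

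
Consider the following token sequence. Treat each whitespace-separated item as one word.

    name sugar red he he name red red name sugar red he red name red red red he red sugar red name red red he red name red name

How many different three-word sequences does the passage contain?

29 tokens → 27 trigram windows in total.
Repeated trigrams (each contributes count−1 duplicates):
  name red red: 3
  red he red: 3
  red name red: 3
  he red name: 2
  name sugar red: 2
  red red he: 2
  sugar red he: 2
10 duplicate windows → 27 − 10 = 17 distinct.

17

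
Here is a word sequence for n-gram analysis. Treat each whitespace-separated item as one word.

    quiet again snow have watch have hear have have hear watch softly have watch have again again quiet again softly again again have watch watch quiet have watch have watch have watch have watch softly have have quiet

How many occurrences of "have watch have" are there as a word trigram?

Scanning the 36 overlapping trigram windows for "have watch have":
  position 4–6: have watch have
  position 13–15: have watch have
  position 27–29: have watch have
  position 29–31: have watch have
  position 31–33: have watch have

5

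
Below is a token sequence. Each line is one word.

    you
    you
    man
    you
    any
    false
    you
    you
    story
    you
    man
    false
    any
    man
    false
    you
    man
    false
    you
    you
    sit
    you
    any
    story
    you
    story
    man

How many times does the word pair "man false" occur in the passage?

3

Scanning the 26 overlapping bigram windows for "man false":
  position 11–12: man false
  position 14–15: man false
  position 17–18: man false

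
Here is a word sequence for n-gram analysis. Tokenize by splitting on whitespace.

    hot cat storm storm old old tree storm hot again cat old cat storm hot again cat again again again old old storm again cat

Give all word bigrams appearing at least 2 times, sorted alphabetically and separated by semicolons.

Bigram counts meeting the condition (at least 2 times):
  again again: 2
  again cat: 3
  cat storm: 2
  hot again: 2
  old old: 2
  storm hot: 2

again again; again cat; cat storm; hot again; old old; storm hot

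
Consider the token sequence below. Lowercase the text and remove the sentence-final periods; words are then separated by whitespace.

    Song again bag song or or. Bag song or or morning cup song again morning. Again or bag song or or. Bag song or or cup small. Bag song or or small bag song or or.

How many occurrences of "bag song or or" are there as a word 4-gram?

6

Scanning the 33 overlapping 4-gram windows for "bag song or or":
  position 3–6: bag song or or
  position 7–10: bag song or or
  position 18–21: bag song or or
  position 22–25: bag song or or
  position 28–31: bag song or or
  position 33–36: bag song or or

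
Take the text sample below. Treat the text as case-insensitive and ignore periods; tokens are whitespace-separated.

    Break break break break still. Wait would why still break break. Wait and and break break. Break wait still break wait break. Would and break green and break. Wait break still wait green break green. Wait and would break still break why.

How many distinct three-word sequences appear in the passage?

42 tokens → 40 trigram windows in total.
Repeated trigrams (each contributes count−1 duplicates):
  break break break: 3
  break break wait: 2
  break still wait: 2
  break wait break: 2
5 duplicate windows → 40 − 5 = 35 distinct.

35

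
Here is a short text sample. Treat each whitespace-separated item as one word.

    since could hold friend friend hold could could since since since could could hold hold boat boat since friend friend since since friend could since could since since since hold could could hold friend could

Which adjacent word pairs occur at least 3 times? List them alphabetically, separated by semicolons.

could could; could hold; could since; since could; since since

Bigram counts meeting the condition (at least 3 times):
  could could: 3
  could hold: 3
  could since: 3
  since could: 3
  since since: 5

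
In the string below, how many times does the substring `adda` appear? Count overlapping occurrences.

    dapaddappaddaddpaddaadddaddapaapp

4

Sliding a length-4 window over the 33 characters (30 positions):
  position 4–7: adda
  position 10–13: adda
  position 17–20: adda
  position 25–28: adda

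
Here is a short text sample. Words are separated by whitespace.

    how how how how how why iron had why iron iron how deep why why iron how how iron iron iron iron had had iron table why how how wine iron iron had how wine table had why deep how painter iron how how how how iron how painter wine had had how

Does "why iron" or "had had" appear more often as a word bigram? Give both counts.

"why iron": 3 occurrences
"had had": 2 occurrences

"why iron" (3 vs 2)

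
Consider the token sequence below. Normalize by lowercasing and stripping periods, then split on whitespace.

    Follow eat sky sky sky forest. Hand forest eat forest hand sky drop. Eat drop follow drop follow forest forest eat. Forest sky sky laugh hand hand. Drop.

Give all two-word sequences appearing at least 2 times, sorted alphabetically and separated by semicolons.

Bigram counts meeting the condition (at least 2 times):
  drop follow: 2
  eat forest: 2
  forest eat: 2
  forest hand: 2
  sky sky: 3

drop follow; eat forest; forest eat; forest hand; sky sky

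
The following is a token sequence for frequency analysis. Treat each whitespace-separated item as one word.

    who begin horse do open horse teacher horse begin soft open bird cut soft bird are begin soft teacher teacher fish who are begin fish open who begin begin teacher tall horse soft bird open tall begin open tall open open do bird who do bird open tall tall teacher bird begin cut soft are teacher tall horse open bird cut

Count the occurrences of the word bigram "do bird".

2

Scanning the 60 overlapping bigram windows for "do bird":
  position 42–43: do bird
  position 45–46: do bird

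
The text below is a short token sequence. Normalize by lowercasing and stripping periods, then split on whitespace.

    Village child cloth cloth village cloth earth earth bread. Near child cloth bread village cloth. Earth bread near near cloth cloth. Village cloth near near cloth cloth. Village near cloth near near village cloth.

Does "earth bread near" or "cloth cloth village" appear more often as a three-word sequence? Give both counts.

"cloth cloth village" (3 vs 2)

"earth bread near": 2 occurrences
"cloth cloth village": 3 occurrences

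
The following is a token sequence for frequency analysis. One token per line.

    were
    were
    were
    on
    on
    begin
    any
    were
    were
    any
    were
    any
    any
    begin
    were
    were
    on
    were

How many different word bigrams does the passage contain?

11

18 tokens → 17 bigram windows in total.
Repeated bigrams (each contributes count−1 duplicates):
  were were: 4
  any were: 2
  were any: 2
  were on: 2
6 duplicate windows → 17 − 6 = 11 distinct.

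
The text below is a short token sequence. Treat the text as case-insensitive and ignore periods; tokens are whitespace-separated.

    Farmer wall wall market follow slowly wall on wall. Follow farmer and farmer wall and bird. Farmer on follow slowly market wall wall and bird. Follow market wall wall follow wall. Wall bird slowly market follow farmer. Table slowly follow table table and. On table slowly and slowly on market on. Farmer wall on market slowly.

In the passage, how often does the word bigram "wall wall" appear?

Scanning the 55 overlapping bigram windows for "wall wall":
  position 2–3: wall wall
  position 22–23: wall wall
  position 28–29: wall wall
  position 31–32: wall wall

4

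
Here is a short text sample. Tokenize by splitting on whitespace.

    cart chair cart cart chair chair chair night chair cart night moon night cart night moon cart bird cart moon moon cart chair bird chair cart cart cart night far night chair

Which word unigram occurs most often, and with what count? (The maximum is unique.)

Unigram frequencies (highest first):
  cart: 11
  chair: 8
  night: 6
  moon: 4
  bird: 2
  far: 1

"cart", 11 times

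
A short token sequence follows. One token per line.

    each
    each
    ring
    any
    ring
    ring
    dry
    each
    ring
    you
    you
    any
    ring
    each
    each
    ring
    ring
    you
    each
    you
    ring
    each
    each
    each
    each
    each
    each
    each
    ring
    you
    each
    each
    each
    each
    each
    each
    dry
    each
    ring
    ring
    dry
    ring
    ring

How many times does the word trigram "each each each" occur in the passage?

9

Scanning the 41 overlapping trigram windows for "each each each":
  position 22–24: each each each
  position 23–25: each each each
  position 24–26: each each each
  position 25–27: each each each
  position 26–28: each each each
  position 31–33: each each each
  position 32–34: each each each
  position 33–35: each each each
  position 34–36: each each each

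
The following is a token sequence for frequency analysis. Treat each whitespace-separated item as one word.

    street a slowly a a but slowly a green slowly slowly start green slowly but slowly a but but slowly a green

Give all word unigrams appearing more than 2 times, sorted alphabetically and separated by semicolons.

Unigram counts meeting the condition (more than 2 times):
  a: 6
  but: 4
  green: 3
  slowly: 7

a; but; green; slowly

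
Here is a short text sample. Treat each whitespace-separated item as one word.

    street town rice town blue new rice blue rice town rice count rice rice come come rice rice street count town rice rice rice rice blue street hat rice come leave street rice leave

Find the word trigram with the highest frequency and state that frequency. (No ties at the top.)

"rice rice rice", 2 times

Trigram frequencies (highest first):
  rice rice rice: 2
  street town rice: 1
  town rice town: 1
  rice town blue: 1
  town blue new: 1
  blue new rice: 1
  … (25 more, each ≤ 1)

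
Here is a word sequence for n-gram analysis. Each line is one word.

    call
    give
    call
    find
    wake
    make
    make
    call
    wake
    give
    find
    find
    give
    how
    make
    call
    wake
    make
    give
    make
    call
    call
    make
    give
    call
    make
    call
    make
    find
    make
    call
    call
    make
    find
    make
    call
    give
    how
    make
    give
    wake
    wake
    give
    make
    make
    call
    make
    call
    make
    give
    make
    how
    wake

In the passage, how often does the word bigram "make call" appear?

8

Scanning the 52 overlapping bigram windows for "make call":
  position 7–8: make call
  position 15–16: make call
  position 20–21: make call
  position 26–27: make call
  position 30–31: make call
  position 35–36: make call
  position 45–46: make call
  position 47–48: make call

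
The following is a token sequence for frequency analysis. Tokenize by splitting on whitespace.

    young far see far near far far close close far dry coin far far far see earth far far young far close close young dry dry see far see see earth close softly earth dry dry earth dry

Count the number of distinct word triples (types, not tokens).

35

38 tokens → 36 trigram windows in total.
Repeated trigrams (each contributes count−1 duplicates):
  far close close: 2
1 duplicate windows → 36 − 1 = 35 distinct.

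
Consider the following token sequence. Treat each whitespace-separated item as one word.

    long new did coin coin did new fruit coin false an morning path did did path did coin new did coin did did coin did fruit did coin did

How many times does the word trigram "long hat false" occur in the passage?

0

Scanning the 27 overlapping trigram windows for "long hat false":
  (none found)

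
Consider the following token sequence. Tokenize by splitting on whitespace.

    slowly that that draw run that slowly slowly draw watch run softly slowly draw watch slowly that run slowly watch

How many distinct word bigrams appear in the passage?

16

20 tokens → 19 bigram windows in total.
Repeated bigrams (each contributes count−1 duplicates):
  draw watch: 2
  slowly draw: 2
  slowly that: 2
3 duplicate windows → 19 − 3 = 16 distinct.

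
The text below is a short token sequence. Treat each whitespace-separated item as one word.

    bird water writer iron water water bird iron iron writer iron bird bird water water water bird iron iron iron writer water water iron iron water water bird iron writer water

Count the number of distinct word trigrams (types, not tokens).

21

31 tokens → 29 trigram windows in total.
Repeated trigrams (each contributes count−1 duplicates):
  water bird iron: 3
  water water bird: 3
  bird iron iron: 2
  iron iron writer: 2
  iron water water: 2
  iron writer water: 2
8 duplicate windows → 29 − 8 = 21 distinct.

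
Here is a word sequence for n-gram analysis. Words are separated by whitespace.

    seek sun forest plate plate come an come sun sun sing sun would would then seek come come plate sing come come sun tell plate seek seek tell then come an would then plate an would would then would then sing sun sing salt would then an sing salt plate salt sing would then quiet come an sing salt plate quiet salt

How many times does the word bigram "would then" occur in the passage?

Scanning the 61 overlapping bigram windows for "would then":
  position 14–15: would then
  position 32–33: would then
  position 37–38: would then
  position 39–40: would then
  position 45–46: would then
  position 53–54: would then

6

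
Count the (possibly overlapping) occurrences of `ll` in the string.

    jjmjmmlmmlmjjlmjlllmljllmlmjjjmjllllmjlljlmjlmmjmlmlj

7

Sliding a length-2 window over the 53 characters (52 positions):
  position 17–18: ll
  position 18–19: ll
  position 23–24: ll
  position 33–34: ll
  position 34–35: ll
  position 35–36: ll
  position 39–40: ll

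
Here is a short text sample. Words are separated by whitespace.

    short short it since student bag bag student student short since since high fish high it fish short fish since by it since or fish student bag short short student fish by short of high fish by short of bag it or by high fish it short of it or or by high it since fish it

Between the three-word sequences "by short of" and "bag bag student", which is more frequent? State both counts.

"by short of" (2 vs 1)

"by short of": 2 occurrences
"bag bag student": 1 occurrence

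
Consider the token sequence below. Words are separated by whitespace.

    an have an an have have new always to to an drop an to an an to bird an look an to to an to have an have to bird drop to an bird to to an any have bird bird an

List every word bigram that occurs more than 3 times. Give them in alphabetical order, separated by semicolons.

Bigram counts meeting the condition (more than 3 times):
  an to: 4
  to an: 5

an to; to an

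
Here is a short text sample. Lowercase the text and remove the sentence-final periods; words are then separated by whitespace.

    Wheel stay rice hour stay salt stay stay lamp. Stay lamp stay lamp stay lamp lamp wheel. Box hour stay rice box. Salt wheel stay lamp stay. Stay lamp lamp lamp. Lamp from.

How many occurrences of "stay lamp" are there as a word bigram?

Scanning the 32 overlapping bigram windows for "stay lamp":
  position 8–9: stay lamp
  position 10–11: stay lamp
  position 12–13: stay lamp
  position 14–15: stay lamp
  position 25–26: stay lamp
  position 28–29: stay lamp

6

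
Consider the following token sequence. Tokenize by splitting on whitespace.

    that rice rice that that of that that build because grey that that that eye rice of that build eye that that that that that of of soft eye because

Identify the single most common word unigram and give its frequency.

"that", 14 times

Unigram frequencies (highest first):
  that: 14
  of: 4
  rice: 3
  eye: 3
  build: 2
  because: 2
  … (2 more, each ≤ 1)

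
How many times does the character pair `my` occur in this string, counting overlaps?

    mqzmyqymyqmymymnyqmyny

Sliding a length-2 window over the 22 characters (21 positions):
  position 4–5: my
  position 8–9: my
  position 11–12: my
  position 13–14: my
  position 19–20: my

5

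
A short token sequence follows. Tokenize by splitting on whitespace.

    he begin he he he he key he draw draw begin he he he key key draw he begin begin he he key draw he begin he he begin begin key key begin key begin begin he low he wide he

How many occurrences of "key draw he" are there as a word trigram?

Scanning the 39 overlapping trigram windows for "key draw he":
  position 16–18: key draw he
  position 23–25: key draw he

2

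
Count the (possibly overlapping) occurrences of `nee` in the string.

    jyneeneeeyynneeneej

4

Sliding a length-3 window over the 19 characters (17 positions):
  position 3–5: nee
  position 6–8: nee
  position 13–15: nee
  position 16–18: nee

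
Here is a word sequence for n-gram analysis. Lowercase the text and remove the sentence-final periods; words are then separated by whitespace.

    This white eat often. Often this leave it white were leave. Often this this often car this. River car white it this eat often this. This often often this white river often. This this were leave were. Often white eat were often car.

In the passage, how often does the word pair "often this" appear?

5

Scanning the 42 overlapping bigram windows for "often this":
  position 5–6: often this
  position 12–13: often this
  position 24–25: often this
  position 28–29: often this
  position 32–33: often this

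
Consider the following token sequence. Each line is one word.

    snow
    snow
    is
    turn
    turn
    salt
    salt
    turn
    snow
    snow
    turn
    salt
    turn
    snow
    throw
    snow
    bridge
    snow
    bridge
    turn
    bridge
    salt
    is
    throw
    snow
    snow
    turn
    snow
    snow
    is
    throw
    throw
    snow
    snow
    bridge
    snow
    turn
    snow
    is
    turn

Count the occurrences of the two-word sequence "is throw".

Scanning the 39 overlapping bigram windows for "is throw":
  position 23–24: is throw
  position 30–31: is throw

2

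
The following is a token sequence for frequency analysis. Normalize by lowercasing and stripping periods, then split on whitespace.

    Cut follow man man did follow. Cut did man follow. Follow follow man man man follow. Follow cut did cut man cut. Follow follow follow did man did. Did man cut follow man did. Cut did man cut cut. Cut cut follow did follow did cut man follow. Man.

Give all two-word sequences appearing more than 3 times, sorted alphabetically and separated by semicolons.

Bigram counts meeting the condition (more than 3 times):
  cut follow: 4
  did man: 4
  follow follow: 5
  follow man: 4

cut follow; did man; follow follow; follow man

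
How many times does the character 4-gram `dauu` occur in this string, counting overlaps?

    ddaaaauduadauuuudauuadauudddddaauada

Sliding a length-4 window over the 36 characters (33 positions):
  position 11–14: dauu
  position 17–20: dauu
  position 22–25: dauu

3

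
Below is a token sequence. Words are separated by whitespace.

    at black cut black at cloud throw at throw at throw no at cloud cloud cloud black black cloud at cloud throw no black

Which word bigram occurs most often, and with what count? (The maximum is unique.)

Bigram frequencies (highest first):
  at cloud: 3
  cloud throw: 2
  throw at: 2
  at throw: 2
  throw no: 2
  cloud cloud: 2
  … (10 more, each ≤ 1)

"at cloud", 3 times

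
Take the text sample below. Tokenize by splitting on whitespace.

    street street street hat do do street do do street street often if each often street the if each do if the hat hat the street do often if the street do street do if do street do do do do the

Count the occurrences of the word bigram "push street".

Scanning the 41 overlapping bigram windows for "push street":
  (none found)

0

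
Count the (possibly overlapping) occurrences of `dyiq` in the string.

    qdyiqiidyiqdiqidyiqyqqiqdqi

Sliding a length-4 window over the 27 characters (24 positions):
  position 2–5: dyiq
  position 8–11: dyiq
  position 16–19: dyiq

3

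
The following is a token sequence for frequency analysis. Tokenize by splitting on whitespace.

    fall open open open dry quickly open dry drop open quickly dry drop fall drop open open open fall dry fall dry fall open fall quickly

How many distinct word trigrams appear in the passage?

26 tokens → 24 trigram windows in total.
Repeated trigrams (each contributes count−1 duplicates):
  fall dry fall: 2
  open open open: 2
2 duplicate windows → 24 − 2 = 22 distinct.

22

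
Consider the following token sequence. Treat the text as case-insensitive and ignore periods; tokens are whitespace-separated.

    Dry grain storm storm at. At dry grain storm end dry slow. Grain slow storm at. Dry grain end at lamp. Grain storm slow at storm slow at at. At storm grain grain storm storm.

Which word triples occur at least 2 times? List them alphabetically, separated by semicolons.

at dry grain; dry grain storm; grain storm storm; storm slow at

Trigram counts meeting the condition (at least 2 times):
  at dry grain: 2
  dry grain storm: 2
  grain storm storm: 2
  storm slow at: 2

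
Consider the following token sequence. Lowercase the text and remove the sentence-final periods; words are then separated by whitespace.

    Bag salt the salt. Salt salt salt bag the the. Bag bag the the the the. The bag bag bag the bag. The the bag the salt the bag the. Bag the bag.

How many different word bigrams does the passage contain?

9

33 tokens → 32 bigram windows in total.
Repeated bigrams (each contributes count−1 duplicates):
  bag the: 7
  the bag: 7
  the the: 6
  bag bag: 3
  salt salt: 3
  salt the: 2
  the salt: 2
23 duplicate windows → 32 − 23 = 9 distinct.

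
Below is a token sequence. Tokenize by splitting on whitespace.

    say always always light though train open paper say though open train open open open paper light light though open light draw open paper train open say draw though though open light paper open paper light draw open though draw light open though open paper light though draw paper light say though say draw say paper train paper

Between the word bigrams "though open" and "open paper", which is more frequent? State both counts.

"open paper" (5 vs 4)

"though open": 4 occurrences
"open paper": 5 occurrences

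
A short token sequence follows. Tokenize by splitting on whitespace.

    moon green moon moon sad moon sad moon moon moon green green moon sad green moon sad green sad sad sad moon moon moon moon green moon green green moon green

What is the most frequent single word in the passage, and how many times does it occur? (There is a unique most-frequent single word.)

Unigram frequencies (highest first):
  moon: 15
  green: 9
  sad: 7

"moon", 15 times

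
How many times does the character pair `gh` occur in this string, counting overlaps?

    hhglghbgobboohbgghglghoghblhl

Sliding a length-2 window over the 29 characters (28 positions):
  position 5–6: gh
  position 17–18: gh
  position 21–22: gh
  position 24–25: gh

4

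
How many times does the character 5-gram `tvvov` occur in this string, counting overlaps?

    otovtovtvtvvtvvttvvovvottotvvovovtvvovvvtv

Sliding a length-5 window over the 42 characters (38 positions):
  position 17–21: tvvov
  position 27–31: tvvov
  position 34–38: tvvov

3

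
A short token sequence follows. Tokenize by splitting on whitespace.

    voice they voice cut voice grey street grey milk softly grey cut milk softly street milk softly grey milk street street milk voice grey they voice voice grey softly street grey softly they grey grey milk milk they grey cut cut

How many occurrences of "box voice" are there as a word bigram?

Scanning the 40 overlapping bigram windows for "box voice":
  (none found)

0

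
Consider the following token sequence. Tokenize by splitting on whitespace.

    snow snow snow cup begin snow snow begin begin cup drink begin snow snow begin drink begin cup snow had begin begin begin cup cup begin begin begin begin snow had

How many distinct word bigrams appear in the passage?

14

31 tokens → 30 bigram windows in total.
Repeated bigrams (each contributes count−1 duplicates):
  begin begin: 6
  snow snow: 4
  begin cup: 3
  begin snow: 3
  cup begin: 2
  drink begin: 2
  snow begin: 2
  snow had: 2
16 duplicate windows → 30 − 16 = 14 distinct.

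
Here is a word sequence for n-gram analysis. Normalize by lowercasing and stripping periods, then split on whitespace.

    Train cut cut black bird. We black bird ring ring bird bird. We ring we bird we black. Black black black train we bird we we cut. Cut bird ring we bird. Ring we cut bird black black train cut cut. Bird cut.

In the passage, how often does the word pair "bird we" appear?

Scanning the 42 overlapping bigram windows for "bird we":
  position 5–6: bird we
  position 12–13: bird we
  position 16–17: bird we
  position 24–25: bird we

4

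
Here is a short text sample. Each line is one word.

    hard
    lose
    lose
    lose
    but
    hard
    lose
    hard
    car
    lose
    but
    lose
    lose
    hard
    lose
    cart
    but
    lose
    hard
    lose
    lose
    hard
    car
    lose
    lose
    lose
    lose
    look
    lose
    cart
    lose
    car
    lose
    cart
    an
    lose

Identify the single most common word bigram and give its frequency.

Bigram frequencies (highest first):
  lose lose: 7
  hard lose: 4
  lose hard: 4
  car lose: 3
  lose cart: 3
  lose but: 2
  … (10 more, each ≤ 2)

"lose lose", 7 times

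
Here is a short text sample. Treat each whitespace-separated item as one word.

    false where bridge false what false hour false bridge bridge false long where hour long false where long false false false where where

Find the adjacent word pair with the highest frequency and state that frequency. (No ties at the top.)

"false where", 3 times

Bigram frequencies (highest first):
  false where: 3
  bridge false: 2
  long false: 2
  false false: 2
  where bridge: 1
  false what: 1
  … (11 more, each ≤ 1)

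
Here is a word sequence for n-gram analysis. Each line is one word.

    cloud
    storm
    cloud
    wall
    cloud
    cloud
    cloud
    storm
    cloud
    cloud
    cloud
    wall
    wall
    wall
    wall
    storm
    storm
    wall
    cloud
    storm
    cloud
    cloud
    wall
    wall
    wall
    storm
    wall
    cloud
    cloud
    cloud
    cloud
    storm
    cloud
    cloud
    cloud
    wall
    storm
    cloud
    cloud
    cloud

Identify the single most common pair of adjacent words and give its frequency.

Bigram frequencies (highest first):
  cloud cloud: 12
  storm cloud: 5
  wall wall: 5
  cloud storm: 4
  cloud wall: 4
  wall cloud: 3
  … (3 more, each ≤ 3)

"cloud cloud", 12 times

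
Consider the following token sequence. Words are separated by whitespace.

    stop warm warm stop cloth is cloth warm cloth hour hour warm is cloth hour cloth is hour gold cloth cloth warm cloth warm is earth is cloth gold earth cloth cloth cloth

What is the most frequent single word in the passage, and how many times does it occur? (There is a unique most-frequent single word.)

Unigram frequencies (highest first):
  cloth: 12
  warm: 6
  is: 5
  hour: 4
  stop: 2
  gold: 2
  … (1 more, each ≤ 2)

"cloth", 12 times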